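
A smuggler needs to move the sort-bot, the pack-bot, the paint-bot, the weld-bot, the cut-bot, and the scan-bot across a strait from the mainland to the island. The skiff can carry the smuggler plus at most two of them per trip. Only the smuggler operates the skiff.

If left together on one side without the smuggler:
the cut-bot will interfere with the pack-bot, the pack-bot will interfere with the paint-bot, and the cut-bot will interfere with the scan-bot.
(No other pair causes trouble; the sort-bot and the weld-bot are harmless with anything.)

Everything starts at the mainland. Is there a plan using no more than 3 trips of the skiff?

No

Counting alone: the smuggler can take at most 2 across per trip to the island, so moving all 6 needs at least 3 loaded trips out, with a return between consecutive ones — at least 5 crossings.
Since 3 < 5, 3 crossings cannot be enough. (The shortest complete plan in fact takes 5:)
1. Smuggler goes to the island with the pack-bot and the scan-bot.
2. Smuggler goes back to the mainland alone.
3. Smuggler goes to the island with the sort-bot and the weld-bot.
4. Smuggler goes back to the mainland alone.
5. Smuggler goes to the island with the cut-bot and the paint-bot.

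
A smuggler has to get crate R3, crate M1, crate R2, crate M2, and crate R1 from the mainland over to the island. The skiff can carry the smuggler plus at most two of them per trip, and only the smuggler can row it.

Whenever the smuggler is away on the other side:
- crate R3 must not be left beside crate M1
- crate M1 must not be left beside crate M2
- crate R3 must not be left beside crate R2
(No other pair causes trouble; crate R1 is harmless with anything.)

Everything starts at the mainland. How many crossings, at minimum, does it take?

Counting alone: the smuggler can take at most 2 across per trip to the island, so moving all 5 needs at least 3 loaded trips out, with a return between consecutive ones — at least 5 crossings.
The plan below uses exactly 5 crossings, so it is optimal:
1. Smuggler goes to the island with crate M1 and crate R3.  [the mainland: crate M2, crate R1, crate R2 | the island: crate M1, crate R3]
2. Smuggler goes back to the mainland with crate R3.  [the mainland: crate M2, crate R1, crate R2, crate R3 | the island: crate M1]
3. Smuggler goes to the island with crate R1 and crate R2.  [the mainland: crate M2, crate R3 | the island: crate M1, crate R1, crate R2]
4. Smuggler goes back to the mainland alone.  [the mainland: crate M2, crate R3 | the island: crate M1, crate R1, crate R2]
5. Smuggler goes to the island with crate M2 and crate R3.  [the mainland: — | the island: crate M1, crate M2, crate R1, crate R2, crate R3]

5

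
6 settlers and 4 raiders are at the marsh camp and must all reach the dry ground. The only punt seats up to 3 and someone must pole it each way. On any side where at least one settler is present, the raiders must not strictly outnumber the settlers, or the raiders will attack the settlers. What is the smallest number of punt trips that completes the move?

9

Counting alone: each trip to the dry ground takes at most 3 across and each return brings at least 1 back, so after t trips out (and t−1 returns) at most 3t − (t−1) of the 10 are across; that first reaches 10 at t = 5, so at least 9 crossings are needed.
The plan below uses exactly 9 crossings, so it is optimal:
1. 2 raiders → the dry ground.  (the marsh camp: 6S 2R; the dry ground: 0S 2R)
2. 1 raider ← the marsh camp.  (the marsh camp: 6S 3R; the dry ground: 0S 1R)
3. 3 raiders → the dry ground.  (the marsh camp: 6S 0R; the dry ground: 0S 4R)
4. 1 raider ← the marsh camp.  (the marsh camp: 6S 1R; the dry ground: 0S 3R)
5. 3 settlers → the dry ground.  (the marsh camp: 3S 1R; the dry ground: 3S 3R)
6. 1 raider ← the marsh camp.  (the marsh camp: 3S 2R; the dry ground: 3S 2R)
7. 1 settler and 2 raiders → the dry ground.  (the marsh camp: 2S 0R; the dry ground: 4S 4R)
8. 1 raider ← the marsh camp.  (the marsh camp: 2S 1R; the dry ground: 4S 3R)
9. 2 settlers and 1 raider → the dry ground.  (the marsh camp: 0S 0R; the dry ground: 6S 4R)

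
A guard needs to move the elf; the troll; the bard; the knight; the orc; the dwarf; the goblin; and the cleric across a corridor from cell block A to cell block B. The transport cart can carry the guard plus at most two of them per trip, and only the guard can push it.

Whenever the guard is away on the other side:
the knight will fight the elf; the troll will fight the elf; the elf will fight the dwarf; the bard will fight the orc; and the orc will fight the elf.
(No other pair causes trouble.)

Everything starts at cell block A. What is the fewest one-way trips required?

9

Counting alone: the guard can take at most 2 across per trip to cell block B, so moving all 8 needs at least 4 loaded trips out, with a return between consecutive ones — at least 7 crossings.
The safety rule pushes this higher. Following every safe sequence of crossings, the most of the 8 that can be at cell block B as the transport cart arrives there on crossing 7 is 7 — never all 8.
So no plan with fewer than 9 crossings exists, and this one achieves 9:
1. Guard goes to cell block B with the bard and the elf.
2. Guard goes back to cell block A alone.
3. Guard goes to cell block B with the knight and the troll.
4. Guard goes back to cell block A with the elf.
5. Guard goes to cell block B with the dwarf and the orc.
6. Guard goes back to cell block A with the bard.
7. Guard goes to cell block B with the cleric and the goblin.
8. Guard goes back to cell block A alone.
9. Guard goes to cell block B with the bard and the elf.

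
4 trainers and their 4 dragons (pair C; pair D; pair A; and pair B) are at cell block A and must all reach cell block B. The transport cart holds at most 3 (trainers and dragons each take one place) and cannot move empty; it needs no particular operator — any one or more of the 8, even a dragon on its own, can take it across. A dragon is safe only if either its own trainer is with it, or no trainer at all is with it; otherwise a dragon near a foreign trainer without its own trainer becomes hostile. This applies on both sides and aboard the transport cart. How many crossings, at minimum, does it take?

9

Counting alone: each trip to cell block B takes at most 3 across and each return brings at least 1 back, so after t trips out (and t−1 returns) at most 3t − (t−1) of the 8 are across; that first reaches 8 at t = 4, so at least 7 crossings are needed.
The safety rule pushes this higher. Following every safe sequence of crossings, the most of the 8 that can be at cell block B as the transport cart arrives there on crossing 7 is 7 — never all 8.
So no plan with fewer than 9 crossings exists, and this one achieves 9:
1. dragon C and trainer C cross → cell block B.
2. trainer C crosses ← cell block A.
3. dragon D, trainer C, and trainer D cross → cell block B.
4. dragon C and trainer C cross ← cell block A.
5. trainer A, trainer B, and trainer C cross → cell block B.
6. dragon D crosses ← cell block A.
7. dragon C and dragon D cross → cell block B.
8. dragon C crosses ← cell block A.
9. dragon A, dragon B, and dragon C cross → cell block B.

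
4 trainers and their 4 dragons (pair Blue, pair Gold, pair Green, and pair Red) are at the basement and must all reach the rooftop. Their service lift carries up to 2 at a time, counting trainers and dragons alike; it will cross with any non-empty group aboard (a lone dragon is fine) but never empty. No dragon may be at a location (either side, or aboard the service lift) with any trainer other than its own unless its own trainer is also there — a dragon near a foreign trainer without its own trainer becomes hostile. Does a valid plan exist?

No

Following every safe sequence of crossings from the start, the most of the 8 that can be at the rooftop as the service lift arrives there on crossings 1, 3, 5 is 2, 3, 4 respectively; the best ever achieved is 4 of 8.
From crossing 7 on, no configuration arises that was not already reachable earlier: only 44 distinct safe configurations (who is on which side, and where the service lift is) can ever be reached, none of them has everyone across, and every continuation just revisits them. So no valid plan exists.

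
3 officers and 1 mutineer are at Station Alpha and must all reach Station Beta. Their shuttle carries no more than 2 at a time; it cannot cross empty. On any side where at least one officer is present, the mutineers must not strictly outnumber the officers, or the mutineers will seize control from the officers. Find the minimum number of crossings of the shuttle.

5

Counting alone: each trip to Station Beta takes at most 2 across and each return brings at least 1 back, so after t trips out (and t−1 returns) at most 2t − (t−1) of the 4 are across; that first reaches 4 at t = 3, so at least 5 crossings are needed.
The plan below uses exactly 5 crossings, so it is optimal:
1. 1 officer and 1 mutineer → Station Beta.  (Station Alpha: 2O 0M; Station Beta: 1O 1M)
2. 1 mutineer ← Station Alpha.  (Station Alpha: 2O 1M; Station Beta: 1O 0M)
3. 1 officer and 1 mutineer → Station Beta.  (Station Alpha: 1O 0M; Station Beta: 2O 1M)
4. 1 mutineer ← Station Alpha.  (Station Alpha: 1O 1M; Station Beta: 2O 0M)
5. 1 officer and 1 mutineer → Station Beta.  (Station Alpha: 0O 0M; Station Beta: 3O 1M)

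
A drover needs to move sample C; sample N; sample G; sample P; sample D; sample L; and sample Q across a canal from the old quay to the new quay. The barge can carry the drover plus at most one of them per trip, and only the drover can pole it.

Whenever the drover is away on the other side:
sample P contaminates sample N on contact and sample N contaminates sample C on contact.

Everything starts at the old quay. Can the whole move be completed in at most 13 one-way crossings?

Counting alone: the drover can take at most 1 across per trip to the new quay, so moving all 7 needs at least 7 loaded trips out, with a return between consecutive ones — at least 13 crossings.
The safety rule pushes this higher. Following every safe sequence of crossings, the most of the 7 that can be at the new quay as the barge arrives there on crossing 13 is 6 — never all 7.
So the move cannot be finished within 13 crossings. (The shortest complete plan takes 15:)
1. Drover goes to the new quay with sample N.  [the old quay: sample C, sample D, sample G, sample L, sample P, sample Q | the new quay: sample N]
2. Drover goes back to the old quay alone.  [the old quay: sample C, sample D, sample G, sample L, sample P, sample Q | the new quay: sample N]
3. Drover goes to the new quay with sample C.  [the old quay: sample D, sample G, sample L, sample P, sample Q | the new quay: sample C, sample N]
4. Drover goes back to the old quay with sample N.  [the old quay: sample D, sample G, sample L, sample N, sample P, sample Q | the new quay: sample C]
5. Drover goes to the new quay with sample P.  [the old quay: sample D, sample G, sample L, sample N, sample Q | the new quay: sample C, sample P]
6. Drover goes back to the old quay alone.  [the old quay: sample D, sample G, sample L, sample N, sample Q | the new quay: sample C, sample P]
7. Drover goes to the new quay with sample G.  [the old quay: sample D, sample L, sample N, sample Q | the new quay: sample C, sample G, sample P]
8. Drover goes back to the old quay alone.  [the old quay: sample D, sample L, sample N, sample Q | the new quay: sample C, sample G, sample P]
9. Drover goes to the new quay with sample D.  [the old quay: sample L, sample N, sample Q | the new quay: sample C, sample D, sample G, sample P]
10. Drover goes back to the old quay alone.  [the old quay: sample L, sample N, sample Q | the new quay: sample C, sample D, sample G, sample P]
11. Drover goes to the new quay with sample L.  [the old quay: sample N, sample Q | the new quay: sample C, sample D, sample G, sample L, sample P]
12. Drover goes back to the old quay alone.  [the old quay: sample N, sample Q | the new quay: sample C, sample D, sample G, sample L, sample P]
13. Drover goes to the new quay with sample Q.  [the old quay: sample N | the new quay: sample C, sample D, sample G, sample L, sample P, sample Q]
14. Drover goes back to the old quay alone.  [the old quay: sample N | the new quay: sample C, sample D, sample G, sample L, sample P, sample Q]
15. Drover goes to the new quay with sample N.  [the old quay: — | the new quay: sample C, sample D, sample G, sample L, sample N, sample P, sample Q]

No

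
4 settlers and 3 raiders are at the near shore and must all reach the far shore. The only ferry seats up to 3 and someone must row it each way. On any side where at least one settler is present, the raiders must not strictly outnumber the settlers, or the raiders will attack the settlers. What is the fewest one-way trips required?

5

Counting alone: each trip to the far shore takes at most 3 across and each return brings at least 1 back, so after t trips out (and t−1 returns) at most 3t − (t−1) of the 7 are across; that first reaches 7 at t = 3, so at least 5 crossings are needed.
The plan below uses exactly 5 crossings, so it is optimal:
1. 3 raiders → the far shore.  (the near shore: 4S 0R; the far shore: 0S 3R)
2. 1 raider ← the near shore.  (the near shore: 4S 1R; the far shore: 0S 2R)
3. 3 settlers → the far shore.  (the near shore: 1S 1R; the far shore: 3S 2R)
4. 1 settler ← the near shore.  (the near shore: 2S 1R; the far shore: 2S 2R)
5. 2 settlers and 1 raider → the far shore.  (the near shore: 0S 0R; the far shore: 4S 3R)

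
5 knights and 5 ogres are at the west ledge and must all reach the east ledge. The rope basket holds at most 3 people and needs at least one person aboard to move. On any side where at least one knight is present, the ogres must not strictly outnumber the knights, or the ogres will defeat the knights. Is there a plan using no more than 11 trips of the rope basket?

Yes

Yes — this plan uses 11 crossings (≤ 11):
1. 2 ogres → the east ledge.  (the west ledge: 5K 3O; the east ledge: 0K 2O)
2. 1 ogre ← the west ledge.  (the west ledge: 5K 4O; the east ledge: 0K 1O)
3. 3 ogres → the east ledge.  (the west ledge: 5K 1O; the east ledge: 0K 4O)
4. 1 ogre ← the west ledge.  (the west ledge: 5K 2O; the east ledge: 0K 3O)
5. 3 knights → the east ledge.  (the west ledge: 2K 2O; the east ledge: 3K 3O)
6. 1 knight and 1 ogre ← the west ledge.  (the west ledge: 3K 3O; the east ledge: 2K 2O)
7. 3 knights → the east ledge.  (the west ledge: 0K 3O; the east ledge: 5K 2O)
8. 1 ogre ← the west ledge.  (the west ledge: 0K 4O; the east ledge: 5K 1O)
9. 2 ogres → the east ledge.  (the west ledge: 0K 2O; the east ledge: 5K 3O)
10. 1 ogre ← the west ledge.  (the west ledge: 0K 3O; the east ledge: 5K 2O)
11. 3 ogres → the east ledge.  (the west ledge: 0K 0O; the east ledge: 5K 5O)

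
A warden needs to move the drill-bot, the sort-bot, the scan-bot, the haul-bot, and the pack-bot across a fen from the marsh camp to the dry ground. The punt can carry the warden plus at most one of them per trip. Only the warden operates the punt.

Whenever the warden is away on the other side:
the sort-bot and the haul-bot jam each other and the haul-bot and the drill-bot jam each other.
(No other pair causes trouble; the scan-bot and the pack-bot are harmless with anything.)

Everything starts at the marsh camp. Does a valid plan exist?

Yes

1. Warden goes to the dry ground with the haul-bot.
2. Warden goes back to the marsh camp alone.
3. Warden goes to the dry ground with the drill-bot.
4. Warden goes back to the marsh camp with the haul-bot.
5. Warden goes to the dry ground with the sort-bot.
6. Warden goes back to the marsh camp alone.
7. Warden goes to the dry ground with the scan-bot.
8. Warden goes back to the marsh camp alone.
9. Warden goes to the dry ground with the pack-bot.
10. Warden goes back to the marsh camp alone.
11. Warden goes to the dry ground with the haul-bot.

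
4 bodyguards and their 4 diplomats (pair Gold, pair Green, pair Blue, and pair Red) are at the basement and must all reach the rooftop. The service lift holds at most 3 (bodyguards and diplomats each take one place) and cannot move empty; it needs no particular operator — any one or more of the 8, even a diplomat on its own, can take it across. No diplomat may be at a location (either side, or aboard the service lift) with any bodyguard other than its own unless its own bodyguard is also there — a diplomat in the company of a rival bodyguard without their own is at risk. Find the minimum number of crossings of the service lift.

Counting alone: each trip to the rooftop takes at most 3 across and each return brings at least 1 back, so after t trips out (and t−1 returns) at most 3t − (t−1) of the 8 are across; that first reaches 8 at t = 4, so at least 7 crossings are needed.
The safety rule pushes this higher. Following every safe sequence of crossings, the most of the 8 that can be at the rooftop as the service lift arrives there on crossing 7 is 7 — never all 8.
So no plan with fewer than 9 crossings exists, and this one achieves 9:
1. bodyguard Gold and diplomat Gold cross → the rooftop.
2. bodyguard Gold crosses ← the basement.
3. bodyguard Gold, bodyguard Green, and diplomat Green cross → the rooftop.
4. bodyguard Gold and diplomat Gold cross ← the basement.
5. bodyguard Blue, bodyguard Gold, and bodyguard Red cross → the rooftop.
6. diplomat Green crosses ← the basement.
7. diplomat Gold and diplomat Green cross → the rooftop.
8. diplomat Gold crosses ← the basement.
9. diplomat Blue, diplomat Gold, and diplomat Red cross → the rooftop.

9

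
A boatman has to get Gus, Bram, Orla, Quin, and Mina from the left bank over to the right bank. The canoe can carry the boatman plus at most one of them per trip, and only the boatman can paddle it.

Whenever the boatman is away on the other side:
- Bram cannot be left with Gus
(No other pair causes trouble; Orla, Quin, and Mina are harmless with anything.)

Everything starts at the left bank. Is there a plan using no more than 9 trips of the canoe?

Yes

Yes — this plan uses 9 crossings (≤ 9):
1. Boatman goes to the right bank with Gus.
2. Boatman goes back to the left bank alone.
3. Boatman goes to the right bank with Orla.
4. Boatman goes back to the left bank alone.
5. Boatman goes to the right bank with Quin.
6. Boatman goes back to the left bank alone.
7. Boatman goes to the right bank with Mina.
8. Boatman goes back to the left bank alone.
9. Boatman goes to the right bank with Bram.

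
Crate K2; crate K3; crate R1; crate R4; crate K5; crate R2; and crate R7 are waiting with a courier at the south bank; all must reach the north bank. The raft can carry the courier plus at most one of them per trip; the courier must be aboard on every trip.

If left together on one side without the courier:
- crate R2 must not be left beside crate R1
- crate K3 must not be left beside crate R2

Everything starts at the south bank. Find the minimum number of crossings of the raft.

15

Counting alone: the courier can take at most 1 across per trip to the north bank, so moving all 7 needs at least 7 loaded trips out, with a return between consecutive ones — at least 13 crossings.
The safety rule pushes this higher. Following every safe sequence of crossings, the most of the 7 that can be at the north bank as the raft arrives there on crossing 13 is 6 — never all 7.
So no plan with fewer than 15 crossings exists, and this one achieves 15:
1. Courier goes to the north bank with crate R2.
2. Courier goes back to the south bank alone.
3. Courier goes to the north bank with crate K2.
4. Courier goes back to the south bank alone.
5. Courier goes to the north bank with crate K3.
6. Courier goes back to the south bank with crate R2.
7. Courier goes to the north bank with crate R1.
8. Courier goes back to the south bank alone.
9. Courier goes to the north bank with crate R4.
10. Courier goes back to the south bank alone.
11. Courier goes to the north bank with crate K5.
12. Courier goes back to the south bank alone.
13. Courier goes to the north bank with crate R7.
14. Courier goes back to the south bank alone.
15. Courier goes to the north bank with crate R2.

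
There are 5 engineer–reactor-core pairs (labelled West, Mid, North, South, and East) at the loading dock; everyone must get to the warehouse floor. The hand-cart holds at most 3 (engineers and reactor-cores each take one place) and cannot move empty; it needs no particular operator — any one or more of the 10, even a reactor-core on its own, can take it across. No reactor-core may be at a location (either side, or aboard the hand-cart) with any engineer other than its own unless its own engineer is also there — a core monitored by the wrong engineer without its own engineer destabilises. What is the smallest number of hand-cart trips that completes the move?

11

Counting alone: each trip to the warehouse floor takes at most 3 across and each return brings at least 1 back, so after t trips out (and t−1 returns) at most 3t − (t−1) of the 10 are across; that first reaches 10 at t = 5, so at least 9 crossings are needed.
The safety rule pushes this higher. Following every safe sequence of crossings, the most of the 10 that can be at the warehouse floor as the hand-cart arrives there on crossing 9 is 9 — never all 10.
So no plan with fewer than 11 crossings exists, and this one achieves 11:
1. engineer West and reactor-core West cross → the warehouse floor.
2. engineer West crosses ← the loading dock.
3. reactor-core Mid, reactor-core North, and reactor-core South cross → the warehouse floor.
4. reactor-core West crosses ← the loading dock.
5. engineer Mid, engineer North, and engineer South cross → the warehouse floor.
6. engineer Mid and reactor-core Mid cross ← the loading dock.
7. engineer East, engineer Mid, and engineer West cross → the warehouse floor.
8. reactor-core North crosses ← the loading dock.
9. reactor-core Mid and reactor-core West cross → the warehouse floor.
10. reactor-core West crosses ← the loading dock.
11. reactor-core East, reactor-core North, and reactor-core West cross → the warehouse floor.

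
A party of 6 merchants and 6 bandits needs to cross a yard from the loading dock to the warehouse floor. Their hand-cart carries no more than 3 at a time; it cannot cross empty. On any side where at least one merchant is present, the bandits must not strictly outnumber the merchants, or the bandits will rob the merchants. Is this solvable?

No

Following every safe sequence of crossings from the start, the most of the 12 that can be at the warehouse floor as the hand-cart arrives there on crossings 1, 3, 5 is 3, 5, 6 respectively; the best ever achieved is 6 of 12.
From crossing 7 on, no configuration arises that was not already reachable earlier: only 17 distinct safe configurations (who is on which side, and where the hand-cart is) can ever be reached, none of them has everyone across, and every continuation just revisits them. They are: 0 merchants + 0 bandits across (hand-cart back at the start); 0 merchants + 1 bandit across (hand-cart there); 0 merchants + 1 bandit across (hand-cart back at the start); 0 merchants + 2 bandits across (hand-cart there); 0 merchants + 2 bandits across (hand-cart back at the start); 0 merchants + 3 bandits across (hand-cart there); 0 merchants + 3 bandits across (hand-cart back at the start); 0 merchants + 4 bandits across (hand-cart there); 0 merchants + 4 bandits across (hand-cart back at the start); 0 merchants + 5 bandits across (hand-cart there); 0 merchants + 5 bandits across (hand-cart back at the start); 0 merchants + 6 bandits across (hand-cart there); 1 merchant + 1 bandit across (hand-cart there); 1 merchant + 1 bandit across (hand-cart back at the start); 2 merchants + 2 bandits across (hand-cart there); 2 merchants + 2 bandits across (hand-cart back at the start); 3 merchants + 3 bandits across (hand-cart there). So no valid plan exists.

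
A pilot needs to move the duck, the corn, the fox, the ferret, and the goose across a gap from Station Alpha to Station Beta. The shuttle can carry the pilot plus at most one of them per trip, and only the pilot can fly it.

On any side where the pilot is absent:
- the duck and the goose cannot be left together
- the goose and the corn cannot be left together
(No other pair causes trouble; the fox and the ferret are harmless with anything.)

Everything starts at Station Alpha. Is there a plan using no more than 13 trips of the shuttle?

Yes — this plan uses 11 crossings (≤ 13):
1. Pilot goes to Station Beta with the goose.  [Station Alpha: the corn, the duck, the ferret, the fox | Station Beta: the goose]
2. Pilot goes back to Station Alpha alone.  [Station Alpha: the corn, the duck, the ferret, the fox | Station Beta: the goose]
3. Pilot goes to Station Beta with the duck.  [Station Alpha: the corn, the ferret, the fox | Station Beta: the duck, the goose]
4. Pilot goes back to Station Alpha with the goose.  [Station Alpha: the corn, the ferret, the fox, the goose | Station Beta: the duck]
5. Pilot goes to Station Beta with the corn.  [Station Alpha: the ferret, the fox, the goose | Station Beta: the corn, the duck]
6. Pilot goes back to Station Alpha alone.  [Station Alpha: the ferret, the fox, the goose | Station Beta: the corn, the duck]
7. Pilot goes to Station Beta with the fox.  [Station Alpha: the ferret, the goose | Station Beta: the corn, the duck, the fox]
8. Pilot goes back to Station Alpha alone.  [Station Alpha: the ferret, the goose | Station Beta: the corn, the duck, the fox]
9. Pilot goes to Station Beta with the ferret.  [Station Alpha: the goose | Station Beta: the corn, the duck, the ferret, the fox]
10. Pilot goes back to Station Alpha alone.  [Station Alpha: the goose | Station Beta: the corn, the duck, the ferret, the fox]
11. Pilot goes to Station Beta with the goose.  [Station Alpha: — | Station Beta: the corn, the duck, the ferret, the fox, the goose]

Yes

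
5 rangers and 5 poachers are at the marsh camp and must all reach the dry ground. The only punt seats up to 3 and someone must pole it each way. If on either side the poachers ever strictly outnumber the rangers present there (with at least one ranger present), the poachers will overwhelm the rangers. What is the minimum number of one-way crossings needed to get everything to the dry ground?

Counting alone: each trip to the dry ground takes at most 3 across and each return brings at least 1 back, so after t trips out (and t−1 returns) at most 3t − (t−1) of the 10 are across; that first reaches 10 at t = 5, so at least 9 crossings are needed.
The safety rule pushes this higher. Following every safe sequence of crossings, the most of the 10 that can be at the dry ground as the punt arrives there on crossing 9 is 9 — never all 10.
So no plan with fewer than 11 crossings exists, and this one achieves 11:
1. 2 poachers → the dry ground.  (the marsh camp: 5R 3P; the dry ground: 0R 2P)
2. 1 poacher ← the marsh camp.  (the marsh camp: 5R 4P; the dry ground: 0R 1P)
3. 3 poachers → the dry ground.  (the marsh camp: 5R 1P; the dry ground: 0R 4P)
4. 1 poacher ← the marsh camp.  (the marsh camp: 5R 2P; the dry ground: 0R 3P)
5. 3 rangers → the dry ground.  (the marsh camp: 2R 2P; the dry ground: 3R 3P)
6. 1 ranger and 1 poacher ← the marsh camp.  (the marsh camp: 3R 3P; the dry ground: 2R 2P)
7. 3 rangers → the dry ground.  (the marsh camp: 0R 3P; the dry ground: 5R 2P)
8. 1 poacher ← the marsh camp.  (the marsh camp: 0R 4P; the dry ground: 5R 1P)
9. 2 poachers → the dry ground.  (the marsh camp: 0R 2P; the dry ground: 5R 3P)
10. 1 poacher ← the marsh camp.  (the marsh camp: 0R 3P; the dry ground: 5R 2P)
11. 3 poachers → the dry ground.  (the marsh camp: 0R 0P; the dry ground: 5R 5P)

11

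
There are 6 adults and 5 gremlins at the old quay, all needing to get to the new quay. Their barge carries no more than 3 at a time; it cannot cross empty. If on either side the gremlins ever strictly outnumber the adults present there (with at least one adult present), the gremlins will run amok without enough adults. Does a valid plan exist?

Yes

1. 3 gremlins → the new quay.  (the old quay: 6A 2G; the new quay: 0A 3G)
2. 1 gremlin ← the old quay.  (the old quay: 6A 3G; the new quay: 0A 2G)
3. 3 adults → the new quay.  (the old quay: 3A 3G; the new quay: 3A 2G)
4. 1 adult ← the old quay.  (the old quay: 4A 3G; the new quay: 2A 2G)
5. 2 adults and 1 gremlin → the new quay.  (the old quay: 2A 2G; the new quay: 4A 3G)
6. 1 adult ← the old quay.  (the old quay: 3A 2G; the new quay: 3A 3G)
7. 2 adults and 1 gremlin → the new quay.  (the old quay: 1A 1G; the new quay: 5A 4G)
8. 1 adult ← the old quay.  (the old quay: 2A 1G; the new quay: 4A 4G)
9. 2 adults and 1 gremlin → the new quay.  (the old quay: 0A 0G; the new quay: 6A 5G)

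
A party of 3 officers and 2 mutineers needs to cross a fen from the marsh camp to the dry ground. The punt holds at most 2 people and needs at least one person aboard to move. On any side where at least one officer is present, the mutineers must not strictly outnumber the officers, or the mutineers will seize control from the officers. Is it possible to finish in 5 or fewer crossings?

Counting alone: each trip to the dry ground takes at most 2 across and each return brings at least 1 back, so after t trips out (and t−1 returns) at most 2t − (t−1) of the 5 are across; that first reaches 5 at t = 4, so at least 7 crossings are needed.
Since 5 < 7, 5 crossings cannot be enough. (The shortest complete plan in fact takes 7:)
1. 2 mutineers → the dry ground.  (the marsh camp: 3O 0M; the dry ground: 0O 2M)
2. 1 mutineer ← the marsh camp.  (the marsh camp: 3O 1M; the dry ground: 0O 1M)
3. 2 officers → the dry ground.  (the marsh camp: 1O 1M; the dry ground: 2O 1M)
4. 1 officer ← the marsh camp.  (the marsh camp: 2O 1M; the dry ground: 1O 1M)
5. 1 officer and 1 mutineer → the dry ground.  (the marsh camp: 1O 0M; the dry ground: 2O 2M)
6. 1 mutineer ← the marsh camp.  (the marsh camp: 1O 1M; the dry ground: 2O 1M)
7. 1 officer and 1 mutineer → the dry ground.  (the marsh camp: 0O 0M; the dry ground: 3O 2M)

No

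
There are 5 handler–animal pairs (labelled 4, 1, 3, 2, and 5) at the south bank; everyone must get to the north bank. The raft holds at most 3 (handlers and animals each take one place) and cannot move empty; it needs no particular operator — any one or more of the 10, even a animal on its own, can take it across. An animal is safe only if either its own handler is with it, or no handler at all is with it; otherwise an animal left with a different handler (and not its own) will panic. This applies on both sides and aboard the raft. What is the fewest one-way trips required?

11

Counting alone: each trip to the north bank takes at most 3 across and each return brings at least 1 back, so after t trips out (and t−1 returns) at most 3t − (t−1) of the 10 are across; that first reaches 10 at t = 5, so at least 9 crossings are needed.
The safety rule pushes this higher. Following every safe sequence of crossings, the most of the 10 that can be at the north bank as the raft arrives there on crossing 9 is 9 — never all 10.
So no plan with fewer than 11 crossings exists, and this one achieves 11:
1. animal 4 and handler 4 cross → the north bank.
2. handler 4 crosses ← the south bank.
3. animal 1, animal 2, and animal 3 cross → the north bank.
4. animal 4 crosses ← the south bank.
5. handler 1, handler 2, and handler 3 cross → the north bank.
6. animal 1 and handler 1 cross ← the south bank.
7. handler 1, handler 4, and handler 5 cross → the north bank.
8. animal 3 crosses ← the south bank.
9. animal 1 and animal 4 cross → the north bank.
10. animal 4 crosses ← the south bank.
11. animal 3, animal 4, and animal 5 cross → the north bank.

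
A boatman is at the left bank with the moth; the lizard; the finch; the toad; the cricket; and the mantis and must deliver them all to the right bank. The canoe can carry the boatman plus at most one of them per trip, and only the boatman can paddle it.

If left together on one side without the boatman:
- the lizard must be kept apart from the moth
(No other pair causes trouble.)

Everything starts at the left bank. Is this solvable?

1. Boatman goes to the right bank with the moth.  [the left bank: the cricket, the finch, the lizard, the mantis, the toad | the right bank: the moth]
2. Boatman goes back to the left bank alone.  [the left bank: the cricket, the finch, the lizard, the mantis, the toad | the right bank: the moth]
3. Boatman goes to the right bank with the finch.  [the left bank: the cricket, the lizard, the mantis, the toad | the right bank: the finch, the moth]
4. Boatman goes back to the left bank alone.  [the left bank: the cricket, the lizard, the mantis, the toad | the right bank: the finch, the moth]
5. Boatman goes to the right bank with the toad.  [the left bank: the cricket, the lizard, the mantis | the right bank: the finch, the moth, the toad]
6. Boatman goes back to the left bank alone.  [the left bank: the cricket, the lizard, the mantis | the right bank: the finch, the moth, the toad]
7. Boatman goes to the right bank with the cricket.  [the left bank: the lizard, the mantis | the right bank: the cricket, the finch, the moth, the toad]
8. Boatman goes back to the left bank alone.  [the left bank: the lizard, the mantis | the right bank: the cricket, the finch, the moth, the toad]
9. Boatman goes to the right bank with the mantis.  [the left bank: the lizard | the right bank: the cricket, the finch, the mantis, the moth, the toad]
10. Boatman goes back to the left bank alone.  [the left bank: the lizard | the right bank: the cricket, the finch, the mantis, the moth, the toad]
11. Boatman goes to the right bank with the lizard.  [the left bank: — | the right bank: the cricket, the finch, the lizard, the mantis, the moth, the toad]

Yes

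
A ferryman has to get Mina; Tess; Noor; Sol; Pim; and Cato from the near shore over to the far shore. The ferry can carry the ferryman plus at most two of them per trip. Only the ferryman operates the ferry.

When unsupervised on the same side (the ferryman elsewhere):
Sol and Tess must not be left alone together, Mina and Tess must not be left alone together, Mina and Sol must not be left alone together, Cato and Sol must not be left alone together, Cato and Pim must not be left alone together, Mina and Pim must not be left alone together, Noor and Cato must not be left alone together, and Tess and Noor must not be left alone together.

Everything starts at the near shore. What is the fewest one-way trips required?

Whatever the first load, the items left behind include a forbidden pair without the ferryman. No opening move is safe, so no plan exists.

impossible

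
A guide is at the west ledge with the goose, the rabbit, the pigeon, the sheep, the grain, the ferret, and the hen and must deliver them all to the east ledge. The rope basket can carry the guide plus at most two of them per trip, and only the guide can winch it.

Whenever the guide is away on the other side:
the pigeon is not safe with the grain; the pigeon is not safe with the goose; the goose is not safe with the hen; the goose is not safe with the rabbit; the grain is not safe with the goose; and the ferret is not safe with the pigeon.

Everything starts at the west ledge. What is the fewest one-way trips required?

Counting alone: the guide can take at most 2 across per trip to the east ledge, so moving all 7 needs at least 4 loaded trips out, with a return between consecutive ones — at least 7 crossings.
The safety rule pushes this higher. Following every safe sequence of crossings, the most of the 7 that can be at the east ledge as the rope basket arrives there on crossings 7, 9 is 5, 6 respectively — never all 7.
So no plan with fewer than 11 crossings exists, and this one achieves 11:
1. Guide goes to the east ledge with the goose and the pigeon.
2. Guide goes back to the west ledge with the goose.
3. Guide goes to the east ledge with the goose and the rabbit.
4. Guide goes back to the west ledge with the goose.
5. Guide goes to the east ledge with the goose and the sheep.
6. Guide goes back to the west ledge with the goose.
7. Guide goes to the east ledge with the goose and the hen.
8. Guide goes back to the west ledge with the goose.
9. Guide goes to the east ledge with the ferret and the grain.
10. Guide goes back to the west ledge with the pigeon.
11. Guide goes to the east ledge with the goose and the pigeon.

11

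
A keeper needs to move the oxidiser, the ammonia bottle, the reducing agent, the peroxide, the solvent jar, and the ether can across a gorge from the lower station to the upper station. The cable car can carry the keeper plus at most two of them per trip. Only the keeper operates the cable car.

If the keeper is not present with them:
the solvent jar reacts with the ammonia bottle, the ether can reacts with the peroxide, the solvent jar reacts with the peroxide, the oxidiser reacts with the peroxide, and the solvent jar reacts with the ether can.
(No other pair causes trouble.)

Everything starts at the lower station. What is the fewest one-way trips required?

Counting alone: the keeper can take at most 2 across per trip to the upper station, so moving all 6 needs at least 3 loaded trips out, with a return between consecutive ones — at least 5 crossings.
The safety rule pushes this higher. Following every safe sequence of crossings, the most of the 6 that can be at the upper station as the cable car arrives there on crossings 5, 7 is 4, 5 respectively — never all 6.
So no plan with fewer than 9 crossings exists, and this one achieves 9:
1. Keeper goes to the upper station with the peroxide and the solvent jar.
2. Keeper goes back to the lower station with the peroxide.
3. Keeper goes to the upper station with the oxidiser and the peroxide.
4. Keeper goes back to the lower station with the peroxide.
5. Keeper goes to the upper station with the ammonia bottle and the ether can.
6. Keeper goes back to the lower station with the solvent jar.
7. Keeper goes to the upper station with the peroxide and the reducing agent.
8. Keeper goes back to the lower station with the peroxide.
9. Keeper goes to the upper station with the peroxide and the solvent jar.

9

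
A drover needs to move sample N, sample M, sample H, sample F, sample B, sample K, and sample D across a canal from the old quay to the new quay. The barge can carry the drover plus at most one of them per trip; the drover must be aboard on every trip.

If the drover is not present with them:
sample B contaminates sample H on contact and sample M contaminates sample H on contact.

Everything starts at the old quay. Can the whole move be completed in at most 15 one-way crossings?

Yes — this plan uses 15 crossings (≤ 15):
1. Drover goes to the new quay with sample H.  [the old quay: sample B, sample D, sample F, sample K, sample M, sample N | the new quay: sample H]
2. Drover goes back to the old quay alone.  [the old quay: sample B, sample D, sample F, sample K, sample M, sample N | the new quay: sample H]
3. Drover goes to the new quay with sample N.  [the old quay: sample B, sample D, sample F, sample K, sample M | the new quay: sample H, sample N]
4. Drover goes back to the old quay alone.  [the old quay: sample B, sample D, sample F, sample K, sample M | the new quay: sample H, sample N]
5. Drover goes to the new quay with sample M.  [the old quay: sample B, sample D, sample F, sample K | the new quay: sample H, sample M, sample N]
6. Drover goes back to the old quay with sample H.  [the old quay: sample B, sample D, sample F, sample H, sample K | the new quay: sample M, sample N]
7. Drover goes to the new quay with sample B.  [the old quay: sample D, sample F, sample H, sample K | the new quay: sample B, sample M, sample N]
8. Drover goes back to the old quay alone.  [the old quay: sample D, sample F, sample H, sample K | the new quay: sample B, sample M, sample N]
9. Drover goes to the new quay with sample F.  [the old quay: sample D, sample H, sample K | the new quay: sample B, sample F, sample M, sample N]
10. Drover goes back to the old quay alone.  [the old quay: sample D, sample H, sample K | the new quay: sample B, sample F, sample M, sample N]
11. Drover goes to the new quay with sample K.  [the old quay: sample D, sample H | the new quay: sample B, sample F, sample K, sample M, sample N]
12. Drover goes back to the old quay alone.  [the old quay: sample D, sample H | the new quay: sample B, sample F, sample K, sample M, sample N]
13. Drover goes to the new quay with sample D.  [the old quay: sample H | the new quay: sample B, sample D, sample F, sample K, sample M, sample N]
14. Drover goes back to the old quay alone.  [the old quay: sample H | the new quay: sample B, sample D, sample F, sample K, sample M, sample N]
15. Drover goes to the new quay with sample H.  [the old quay: — | the new quay: sample B, sample D, sample F, sample H, sample K, sample M, sample N]

Yes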